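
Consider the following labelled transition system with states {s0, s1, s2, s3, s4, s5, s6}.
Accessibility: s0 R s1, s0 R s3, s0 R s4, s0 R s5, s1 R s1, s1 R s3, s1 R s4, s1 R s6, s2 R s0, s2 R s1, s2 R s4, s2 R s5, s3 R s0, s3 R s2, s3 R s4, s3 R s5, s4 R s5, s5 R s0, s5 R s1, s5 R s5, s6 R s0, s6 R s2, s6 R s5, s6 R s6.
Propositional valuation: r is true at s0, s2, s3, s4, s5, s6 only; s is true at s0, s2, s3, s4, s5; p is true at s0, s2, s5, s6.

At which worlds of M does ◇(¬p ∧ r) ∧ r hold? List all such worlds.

Let φ = ◇(¬p ∧ r) ∧ r. Evaluate φ at each world:
  s0 (successors {s1, s3, s4, s5}): φ is true.
  s1 (successors {s1, s3, s4, s6}): φ is false.
  s2 (successors {s0, s1, s4, s5}): φ is true.
  s3 (successors {s0, s2, s4, s5}): φ is true.
  s4 (successors {s5}): φ is false.
  s5 (successors {s0, s1, s5}): φ is false.
  s6 (successors {s0, s2, s5, s6}): φ is false.
For instance, at s3:
  At s3: ◇(¬p ∧ r) is true, r is true, so ◇(¬p ∧ r) ∧ r is true.
    At s3: ◇(¬p ∧ r) requires ¬p ∧ r at some successor in {s0, s2, s4, s5}.
      ¬p ∧ r holds at s4, so ◇(¬p ∧ r) is true at s3.
Satisfying worlds: {s0, s2, s3}

s0, s2, s3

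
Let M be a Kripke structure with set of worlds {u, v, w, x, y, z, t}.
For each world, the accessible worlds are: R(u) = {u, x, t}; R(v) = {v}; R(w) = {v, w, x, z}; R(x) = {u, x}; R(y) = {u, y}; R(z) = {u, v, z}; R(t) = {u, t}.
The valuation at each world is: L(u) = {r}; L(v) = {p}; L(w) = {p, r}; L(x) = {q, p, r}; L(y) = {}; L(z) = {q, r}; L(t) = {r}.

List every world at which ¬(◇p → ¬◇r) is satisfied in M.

u, w, x, z

Let φ = ¬(◇p → ¬◇r). Evaluate φ at each world:
  u (successors {u, x, t}): φ is true.
  v (successors {v}): φ is false.
  w (successors {v, w, x, z}): φ is true.
  x (successors {u, x}): φ is true.
  y (successors {u, y}): φ is false.
  z (successors {u, v, z}): φ is true.
  t (successors {u, t}): φ is false.
For instance, at t:
  At t: ◇p → ¬◇r is true, so ¬(◇p → ¬◇r) is false.
    At t: ◇p is false, ¬◇r is false, so ◇p → ¬◇r is true.
      At t: ◇p requires p at some successor in {u, t}.
        At u: p is false.
        At t: p is false.
      So ◇p is false at t.
      At t: ◇r is true, so ¬◇r is false.
Satisfying worlds: {u, w, x, z}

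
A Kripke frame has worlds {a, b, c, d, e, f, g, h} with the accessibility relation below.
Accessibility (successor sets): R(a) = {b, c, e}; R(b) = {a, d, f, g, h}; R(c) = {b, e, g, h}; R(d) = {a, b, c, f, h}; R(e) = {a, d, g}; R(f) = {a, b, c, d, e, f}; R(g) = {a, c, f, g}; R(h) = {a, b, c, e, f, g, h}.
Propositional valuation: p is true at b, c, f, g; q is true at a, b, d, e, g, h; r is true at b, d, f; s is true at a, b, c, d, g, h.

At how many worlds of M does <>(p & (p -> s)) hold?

Recall that <>ψ holds at a world iff ψ holds at some accessible world.
Let φ = <>(p & (p -> s)). Evaluate φ at each world:
  a (successors {b, c, e}): φ is true.
  b (successors {a, d, f, g, h}): φ is true.
  c (successors {b, e, g, h}): φ is true.
  d (successors {a, b, c, f, h}): φ is true.
  e (successors {a, d, g}): φ is true.
  f (successors {a, b, c, d, e, f}): φ is true.
  g (successors {a, c, f, g}): φ is true.
  h (successors {a, b, c, e, f, g, h}): φ is true.
For instance, at e:
  At e: <>(p & (p -> s)) requires p & (p -> s) at some successor in {a, d, g}.
    p & (p -> s) holds at g, so <>(p & (p -> s)) is true at e.
Satisfying worlds: {a, b, c, d, e, f, g, h}

8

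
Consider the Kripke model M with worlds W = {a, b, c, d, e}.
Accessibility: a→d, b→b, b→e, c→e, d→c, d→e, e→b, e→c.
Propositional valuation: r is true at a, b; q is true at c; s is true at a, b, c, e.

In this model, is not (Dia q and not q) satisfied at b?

Yes

At b: Dia q and not q is false, so not (Dia q and not q) is true.
  At b: Dia q is false, not q is true, so Dia q and not q is false.
    At b: Dia q requires q at some successor in {b, e}.
      At b: q is false.
      At e: q is false.
    So Dia q is false at b.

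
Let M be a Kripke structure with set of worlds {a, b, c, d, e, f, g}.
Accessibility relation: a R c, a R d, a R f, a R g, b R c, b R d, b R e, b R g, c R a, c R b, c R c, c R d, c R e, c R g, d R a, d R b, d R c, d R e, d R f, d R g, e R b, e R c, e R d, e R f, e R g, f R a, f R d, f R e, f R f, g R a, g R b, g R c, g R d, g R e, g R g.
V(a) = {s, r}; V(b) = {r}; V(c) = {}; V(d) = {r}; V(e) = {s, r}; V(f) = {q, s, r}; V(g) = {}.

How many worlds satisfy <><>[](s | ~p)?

7

Let φ = <><>[](s | ~p). Evaluate φ at each world:
  a (successors {c, d, f, g}): φ is true.
  b (successors {c, d, e, g}): φ is true.
  c (successors {a, b, c, d, e, g}): φ is true.
  d (successors {a, b, c, e, f, g}): φ is true.
  e (successors {b, c, d, f, g}): φ is true.
  f (successors {a, d, e, f}): φ is true.
  g (successors {a, b, c, d, e, g}): φ is true.
For instance, at e:
  At e: <><>[](s | ~p) requires <>[](s | ~p) at some successor in {b, c, d, f, g}.
    <>[](s | ~p) holds at b, so <><>[](s | ~p) is true at e.
      At b: <>[](s | ~p) requires [](s | ~p) at some successor in {c, d, e, g}.
        [](s | ~p) holds at c, so <>[](s | ~p) is true at b.
Satisfying worlds: {a, b, c, d, e, f, g}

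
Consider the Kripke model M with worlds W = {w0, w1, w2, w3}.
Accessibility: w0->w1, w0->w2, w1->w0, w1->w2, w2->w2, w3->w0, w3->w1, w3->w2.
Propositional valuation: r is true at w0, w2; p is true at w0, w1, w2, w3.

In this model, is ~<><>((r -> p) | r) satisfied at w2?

At w2: <><>((r -> p) | r) is true, so ~<><>((r -> p) | r) is false.
  At w2: <><>((r -> p) | r) requires <>((r -> p) | r) at some successor in {w2}.
    <>((r -> p) | r) holds at w2, so <><>((r -> p) | r) is true at w2.
      At w2: <>((r -> p) | r) requires (r -> p) | r at some successor in {w2}.
        (r -> p) | r holds at w2, so <>((r -> p) | r) is true at w2.

No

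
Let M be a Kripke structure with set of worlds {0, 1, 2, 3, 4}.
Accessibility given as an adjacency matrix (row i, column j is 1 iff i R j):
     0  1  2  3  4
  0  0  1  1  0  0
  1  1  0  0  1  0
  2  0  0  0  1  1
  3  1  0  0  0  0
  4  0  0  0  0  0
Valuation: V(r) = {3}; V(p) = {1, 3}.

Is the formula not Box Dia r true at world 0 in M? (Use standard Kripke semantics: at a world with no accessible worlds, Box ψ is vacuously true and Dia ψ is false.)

At 0: Box Dia r is true, so not Box Dia r is false.
  At 0: Box Dia r requires Dia r at every successor {1, 2}.
      At 1: Dia r requires r at some successor in {0, 3}.
        r holds at 3, so Dia r is true at 1.
      At 2: Dia r requires r at some successor in {3, 4}.
        r holds at 3, so Dia r is true at 2.
  So Box Dia r is true at 0.

No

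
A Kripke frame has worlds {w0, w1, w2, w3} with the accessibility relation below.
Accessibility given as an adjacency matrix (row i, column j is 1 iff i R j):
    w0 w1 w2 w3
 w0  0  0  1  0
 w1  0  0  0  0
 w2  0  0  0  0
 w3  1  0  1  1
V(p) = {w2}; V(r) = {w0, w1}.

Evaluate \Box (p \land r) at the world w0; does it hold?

At w0: \Box (p \land r) requires p \land r at every successor {w2}.
  p \land r fails at w2, so \Box (p \land r) is false at w0.

No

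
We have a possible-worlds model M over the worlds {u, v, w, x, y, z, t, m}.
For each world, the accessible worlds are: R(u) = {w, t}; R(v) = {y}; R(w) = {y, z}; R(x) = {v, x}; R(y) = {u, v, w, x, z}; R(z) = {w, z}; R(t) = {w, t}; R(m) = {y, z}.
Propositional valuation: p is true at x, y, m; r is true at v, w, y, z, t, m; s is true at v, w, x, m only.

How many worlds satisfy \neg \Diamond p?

3

Let φ = \neg \Diamond p. Evaluate φ at each world:
  u (successors {w, t}): φ is true.
  v (successors {y}): φ is false.
  w (successors {y, z}): φ is false.
  x (successors {v, x}): φ is false.
  y (successors {u, v, w, x, z}): φ is false.
  z (successors {w, z}): φ is true.
  t (successors {w, t}): φ is true.
  m (successors {y, z}): φ is false.
For instance, at u:
  At u: \Diamond p is false, so \neg \Diamond p is true.
    At u: \Diamond p requires p at some successor in {w, t}.
      At w: p is false.
      At t: p is false.
    So \Diamond p is false at u.
Satisfying worlds: {u, z, t}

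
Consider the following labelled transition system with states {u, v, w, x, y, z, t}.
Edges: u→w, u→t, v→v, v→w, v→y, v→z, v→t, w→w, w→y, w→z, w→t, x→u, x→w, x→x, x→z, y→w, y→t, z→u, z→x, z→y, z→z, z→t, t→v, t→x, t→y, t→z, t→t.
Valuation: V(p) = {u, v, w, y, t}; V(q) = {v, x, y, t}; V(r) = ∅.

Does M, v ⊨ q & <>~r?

Yes

At v: q is true, <>~r is true, so q & <>~r is true.
  At v: <>~r requires ~r at some successor in {v, w, y, z, t}.
    ~r holds at v, so <>~r is true at v.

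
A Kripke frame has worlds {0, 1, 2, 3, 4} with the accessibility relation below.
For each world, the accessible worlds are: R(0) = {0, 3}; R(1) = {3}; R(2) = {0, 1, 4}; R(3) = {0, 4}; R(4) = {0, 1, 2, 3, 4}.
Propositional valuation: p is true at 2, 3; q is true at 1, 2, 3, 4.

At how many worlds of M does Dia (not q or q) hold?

Let φ = Dia (not q or q). Evaluate φ at each world:
  0 (successors {0, 3}): φ is true.
  1 (successors {3}): φ is true.
  2 (successors {0, 1, 4}): φ is true.
  3 (successors {0, 4}): φ is true.
  4 (successors {0, 1, 2, 3, 4}): φ is true.
For instance, at 4:
  At 4: Dia (not q or q) requires not q or q at some successor in {0, 1, 2, 3, 4}.
    not q or q holds at 0, so Dia (not q or q) is true at 4.
Satisfying worlds: {0, 1, 2, 3, 4}

5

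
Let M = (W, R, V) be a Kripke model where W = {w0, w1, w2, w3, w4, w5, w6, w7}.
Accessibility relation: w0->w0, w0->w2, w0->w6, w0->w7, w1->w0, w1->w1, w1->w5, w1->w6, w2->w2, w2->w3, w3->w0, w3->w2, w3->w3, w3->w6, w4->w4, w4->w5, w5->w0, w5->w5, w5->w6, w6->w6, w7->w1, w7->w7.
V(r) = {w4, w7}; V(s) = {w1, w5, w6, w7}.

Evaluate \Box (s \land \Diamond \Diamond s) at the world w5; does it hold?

No

Recall that \Box ψ holds at a world iff ψ holds at every accessible world, and \Diamond ψ holds iff ψ holds at some accessible world.
At w5: \Box (s \land \Diamond \Diamond s) requires s \land \Diamond \Diamond s at every successor {w0, w5, w6}.
  s \land \Diamond \Diamond s fails at w0, so \Box (s \land \Diamond \Diamond s) is false at w5.
    At w0: s is false, \Diamond \Diamond s is true, so s \land \Diamond \Diamond s is false.
      At w0: \Diamond \Diamond s requires \Diamond s at some successor in {w0, w2, w6, w7}.
        \Diamond s holds at w0, so \Diamond \Diamond s is true at w0.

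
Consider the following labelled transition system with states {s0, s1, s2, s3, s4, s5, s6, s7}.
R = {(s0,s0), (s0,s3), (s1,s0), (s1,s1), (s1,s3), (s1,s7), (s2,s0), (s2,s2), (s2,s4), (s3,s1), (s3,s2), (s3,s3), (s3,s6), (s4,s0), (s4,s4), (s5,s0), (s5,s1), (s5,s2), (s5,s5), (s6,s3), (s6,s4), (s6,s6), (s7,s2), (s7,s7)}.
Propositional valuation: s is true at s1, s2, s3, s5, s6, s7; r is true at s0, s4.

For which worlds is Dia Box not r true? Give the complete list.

Let φ = Dia Box not r. Evaluate φ at each world:
  s0 (successors {s0, s3}): φ is true.
  s1 (successors {s0, s1, s3, s7}): φ is true.
  s2 (successors {s0, s2, s4}): φ is false.
  s3 (successors {s1, s2, s3, s6}): φ is true.
  s4 (successors {s0, s4}): φ is false.
  s5 (successors {s0, s1, s2, s5}): φ is false.
  s6 (successors {s3, s4, s6}): φ is true.
  s7 (successors {s2, s7}): φ is true.
For instance, at s3:
  At s3: Dia Box not r requires Box not r at some successor in {s1, s2, s3, s6}.
    Box not r holds at s3, so Dia Box not r is true at s3.
      At s3: Box not r requires not r at every successor {s1, s2, s3, s6}.
        At s1: not r is true.
        At s2: not r is true.
        At s3: not r is true.
        At s6: not r is true.
      So Box not r is true at s3.
Satisfying worlds: {s0, s1, s3, s6, s7}

s0, s1, s3, s6, s7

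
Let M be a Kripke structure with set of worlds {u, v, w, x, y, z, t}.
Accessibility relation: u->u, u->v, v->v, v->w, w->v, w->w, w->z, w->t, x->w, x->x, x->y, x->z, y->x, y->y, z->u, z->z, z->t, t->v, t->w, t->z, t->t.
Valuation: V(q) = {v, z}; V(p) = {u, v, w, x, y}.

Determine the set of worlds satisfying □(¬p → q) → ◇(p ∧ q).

u, v, w, z, t

Let φ = □(¬p → q) → ◇(p ∧ q). Evaluate φ at each world:
  u (successors {u, v}): φ is true.
  v (successors {v, w}): φ is true.
  w (successors {v, w, z, t}): φ is true.
  x (successors {w, x, y, z}): φ is false.
  y (successors {x, y}): φ is false.
  z (successors {u, z, t}): φ is true.
  t (successors {v, w, z, t}): φ is true.
For instance, at x:
  At x: □(¬p → q) is true, ◇(p ∧ q) is false, so □(¬p → q) → ◇(p ∧ q) is false.
    At x: □(¬p → q) requires ¬p → q at every successor {w, x, y, z}.
      At w: ¬p → q is true.
      At x: ¬p → q is true.
      At y: ¬p → q is true.
      At z: ¬p → q is true.
    So □(¬p → q) is true at x.
    At x: ◇(p ∧ q) requires p ∧ q at some successor in {w, x, y, z}.
      At w: p ∧ q is false.
      At x: p ∧ q is false.
      At y: p ∧ q is false.
      At z: p ∧ q is false.
    So ◇(p ∧ q) is false at x.
Satisfying worlds: {u, v, w, z, t}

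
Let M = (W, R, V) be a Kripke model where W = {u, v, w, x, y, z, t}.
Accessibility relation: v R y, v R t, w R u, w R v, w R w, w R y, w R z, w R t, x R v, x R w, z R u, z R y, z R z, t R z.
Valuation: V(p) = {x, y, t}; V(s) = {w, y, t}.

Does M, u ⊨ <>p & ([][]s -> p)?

No

Recall that []ψ holds at a world iff ψ holds at every accessible world, and <>ψ holds iff ψ holds at some accessible world.
At u: <>p is false, [][]s -> p is false, so <>p & ([][]s -> p) is false.
  At u: no accessible worlds, so <>p is false.
  At u: [][]s is true, p is false, so [][]s -> p is false.
    At u: no accessible worlds, so [][]s holds vacuously.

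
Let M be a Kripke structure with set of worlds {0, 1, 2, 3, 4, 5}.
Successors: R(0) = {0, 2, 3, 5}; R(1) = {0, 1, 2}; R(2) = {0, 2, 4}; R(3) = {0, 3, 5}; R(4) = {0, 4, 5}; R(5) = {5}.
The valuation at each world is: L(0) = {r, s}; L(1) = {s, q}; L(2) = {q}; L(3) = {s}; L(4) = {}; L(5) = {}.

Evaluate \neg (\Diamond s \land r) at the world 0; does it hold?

No

At 0: \Diamond s \land r is true, so \neg (\Diamond s \land r) is false.
  At 0: \Diamond s is true, r is true, so \Diamond s \land r is true.
    At 0: \Diamond s requires s at some successor in {0, 2, 3, 5}.
      s holds at 0, so \Diamond s is true at 0.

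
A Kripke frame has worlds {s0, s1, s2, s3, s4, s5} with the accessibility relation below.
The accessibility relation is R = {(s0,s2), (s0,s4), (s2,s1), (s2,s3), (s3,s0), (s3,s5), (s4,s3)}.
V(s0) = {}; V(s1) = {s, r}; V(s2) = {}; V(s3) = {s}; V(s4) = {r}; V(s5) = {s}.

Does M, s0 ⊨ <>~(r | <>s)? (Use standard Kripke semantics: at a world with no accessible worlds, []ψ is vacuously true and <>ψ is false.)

At s0: <>~(r | <>s) requires ~(r | <>s) at some successor in {s2, s4}.
  At s2: ~(r | <>s) is false.
  At s4: ~(r | <>s) is false.
So <>~(r | <>s) is false at s0.

No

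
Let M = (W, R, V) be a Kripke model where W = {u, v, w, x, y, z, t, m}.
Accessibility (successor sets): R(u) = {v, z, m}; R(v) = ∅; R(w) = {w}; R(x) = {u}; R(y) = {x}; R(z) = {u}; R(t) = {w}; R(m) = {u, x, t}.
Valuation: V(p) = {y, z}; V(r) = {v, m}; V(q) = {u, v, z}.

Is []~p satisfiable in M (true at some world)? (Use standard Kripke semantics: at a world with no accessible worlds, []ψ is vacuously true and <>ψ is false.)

Yes

Recall that []ψ holds at a world iff ψ holds at every accessible world, and <>ψ holds iff ψ holds at some accessible world.
Let φ = []~p. Evaluate φ at each world:
  u (successors {v, z, m}): φ is false.
  v (successors ∅): φ is true.
  w (successors {w}): φ is true.
  x (successors {u}): φ is true.
  y (successors {x}): φ is true.
  z (successors {u}): φ is true.
  t (successors {w}): φ is true.
  m (successors {u, x, t}): φ is true.
Detail at v (witness):
  At v: no accessible worlds, so []~p holds vacuously.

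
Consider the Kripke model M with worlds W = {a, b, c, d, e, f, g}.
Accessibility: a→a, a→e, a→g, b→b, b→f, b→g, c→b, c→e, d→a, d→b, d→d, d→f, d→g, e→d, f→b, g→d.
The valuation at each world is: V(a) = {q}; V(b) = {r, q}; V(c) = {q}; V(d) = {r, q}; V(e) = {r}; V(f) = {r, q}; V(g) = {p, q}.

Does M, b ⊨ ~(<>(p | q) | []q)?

At b: <>(p | q) | []q is true, so ~(<>(p | q) | []q) is false.
  At b: <>(p | q) is true, []q is true, so <>(p | q) | []q is true.
    At b: <>(p | q) requires p | q at some successor in {b, f, g}.
      p | q holds at b, so <>(p | q) is true at b.
    At b: []q requires q at every successor {b, f, g}.
      At b: q is true.
      At f: q is true.
      At g: q is true.
    So []q is true at b.

No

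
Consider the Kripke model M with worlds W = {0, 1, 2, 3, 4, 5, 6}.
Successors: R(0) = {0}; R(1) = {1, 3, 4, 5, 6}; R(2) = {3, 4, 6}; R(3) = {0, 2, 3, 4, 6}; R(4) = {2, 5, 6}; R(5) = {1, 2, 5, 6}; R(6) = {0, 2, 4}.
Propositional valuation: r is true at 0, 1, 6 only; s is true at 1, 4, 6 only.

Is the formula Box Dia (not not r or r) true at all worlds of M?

Yes

Let φ = Box Dia (not not r or r). Evaluate φ at each world:
  0 (successors {0}): φ is true.
  1 (successors {1, 3, 4, 5, 6}): φ is true.
  2 (successors {3, 4, 6}): φ is true.
  3 (successors {0, 2, 3, 4, 6}): φ is true.
  4 (successors {2, 5, 6}): φ is true.
  5 (successors {1, 2, 5, 6}): φ is true.
  6 (successors {0, 2, 4}): φ is true.
For instance, at 6:
  At 6: Box Dia (not not r or r) requires Dia (not not r or r) at every successor {0, 2, 4}.
      At 0: Dia (not not r or r) requires not not r or r at some successor in {0}.
        not not r or r holds at 0, so Dia (not not r or r) is true at 0.
      At 2: Dia (not not r or r) requires not not r or r at some successor in {3, 4, 6}.
        not not r or r holds at 6, so Dia (not not r or r) is true at 2.
      At 4: Dia (not not r or r) requires not not r or r at some successor in {2, 5, 6}.
        not not r or r holds at 6, so Dia (not not r or r) is true at 4.
  So Box Dia (not not r or r) is true at 6.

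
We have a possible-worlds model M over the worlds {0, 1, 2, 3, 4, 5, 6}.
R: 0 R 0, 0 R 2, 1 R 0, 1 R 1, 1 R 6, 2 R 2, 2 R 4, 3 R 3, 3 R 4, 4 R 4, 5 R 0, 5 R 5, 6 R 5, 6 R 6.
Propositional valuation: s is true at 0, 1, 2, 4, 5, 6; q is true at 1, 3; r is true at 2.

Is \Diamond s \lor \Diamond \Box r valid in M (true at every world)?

Recall that \Box ψ holds at a world iff ψ holds at every accessible world, and \Diamond ψ holds iff ψ holds at some accessible world.
Let φ = \Diamond s \lor \Diamond \Box r. Evaluate φ at each world:
  0 (successors {0, 2}): φ is true.
  1 (successors {0, 1, 6}): φ is true.
  2 (successors {2, 4}): φ is true.
  3 (successors {3, 4}): φ is true.
  4 (successors {4}): φ is true.
  5 (successors {0, 5}): φ is true.
  6 (successors {5, 6}): φ is true.
For instance, at 3:
  At 3: \Diamond s is true, \Diamond \Box r is false, so \Diamond s \lor \Diamond \Box r is true.
    At 3: \Diamond s requires s at some successor in {3, 4}.
      s holds at 4, so \Diamond s is true at 3.
    At 3: \Diamond \Box r requires \Box r at some successor in {3, 4}.
      At 3: \Box r is false.
      At 4: \Box r is false.
    So \Diamond \Box r is false at 3.

Yes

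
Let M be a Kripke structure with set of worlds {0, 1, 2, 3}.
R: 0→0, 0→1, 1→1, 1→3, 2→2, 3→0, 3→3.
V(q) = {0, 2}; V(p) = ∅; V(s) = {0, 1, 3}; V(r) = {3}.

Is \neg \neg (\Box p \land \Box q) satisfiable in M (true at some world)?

No

Recall that \Box ψ holds at a world iff ψ holds at every accessible world, and \Diamond ψ holds iff ψ holds at some accessible world.
Let φ = \neg \neg (\Box p \land \Box q). Evaluate φ at each world:
  0 (successors {0, 1}): φ is false.
  1 (successors {1, 3}): φ is false.
  2 (successors {2}): φ is false.
  3 (successors {0, 3}): φ is false.
For instance, at 3:
  At 3: \neg (\Box p \land \Box q) is true, so \neg \neg (\Box p \land \Box q) is false.
    At 3: \Box p \land \Box q is false, so \neg (\Box p \land \Box q) is true.
      At 3: \Box p is false, \Box q is false, so \Box p \land \Box q is false.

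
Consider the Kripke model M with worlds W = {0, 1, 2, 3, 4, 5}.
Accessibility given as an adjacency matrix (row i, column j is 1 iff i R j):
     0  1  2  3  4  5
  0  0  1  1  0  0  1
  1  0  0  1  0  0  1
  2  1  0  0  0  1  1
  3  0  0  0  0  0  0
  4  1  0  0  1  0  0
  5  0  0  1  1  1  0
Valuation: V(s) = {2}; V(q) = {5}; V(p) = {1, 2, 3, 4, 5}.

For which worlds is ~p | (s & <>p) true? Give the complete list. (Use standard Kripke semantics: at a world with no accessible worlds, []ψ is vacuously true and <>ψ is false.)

Recall that <>ψ holds at a world iff ψ holds at some accessible world.
Let φ = ~p | (s & <>p). Evaluate φ at each world:
  0 (successors {1, 2, 5}): φ is true.
  1 (successors {2, 5}): φ is false.
  2 (successors {0, 4, 5}): φ is true.
  3 (successors ∅): φ is false.
  4 (successors {0, 3}): φ is false.
  5 (successors {2, 3, 4}): φ is false.
For instance, at 4:
  At 4: ~p is false, s & <>p is false, so ~p | (s & <>p) is false.
    At 4: s is false, <>p is true, so s & <>p is false.
      At 4: <>p requires p at some successor in {0, 3}.
        p holds at 3, so <>p is true at 4.
Satisfying worlds: {0, 2}

0, 2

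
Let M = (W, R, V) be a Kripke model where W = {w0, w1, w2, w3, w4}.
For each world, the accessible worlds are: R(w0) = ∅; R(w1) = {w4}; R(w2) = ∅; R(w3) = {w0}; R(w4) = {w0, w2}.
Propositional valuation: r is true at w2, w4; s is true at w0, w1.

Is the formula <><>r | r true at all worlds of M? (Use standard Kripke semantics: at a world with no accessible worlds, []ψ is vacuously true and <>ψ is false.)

No

Let φ = <><>r | r. Evaluate φ at each world:
  w0 (successors ∅): φ is false.
  w1 (successors {w4}): φ is true.
  w2 (successors ∅): φ is true.
  w3 (successors {w0}): φ is false.
  w4 (successors {w0, w2}): φ is true.
Detail at w0 (counterexample):
  At w0: <><>r is false, r is false, so <><>r | r is false.
    At w0: no accessible worlds, so <><>r is false.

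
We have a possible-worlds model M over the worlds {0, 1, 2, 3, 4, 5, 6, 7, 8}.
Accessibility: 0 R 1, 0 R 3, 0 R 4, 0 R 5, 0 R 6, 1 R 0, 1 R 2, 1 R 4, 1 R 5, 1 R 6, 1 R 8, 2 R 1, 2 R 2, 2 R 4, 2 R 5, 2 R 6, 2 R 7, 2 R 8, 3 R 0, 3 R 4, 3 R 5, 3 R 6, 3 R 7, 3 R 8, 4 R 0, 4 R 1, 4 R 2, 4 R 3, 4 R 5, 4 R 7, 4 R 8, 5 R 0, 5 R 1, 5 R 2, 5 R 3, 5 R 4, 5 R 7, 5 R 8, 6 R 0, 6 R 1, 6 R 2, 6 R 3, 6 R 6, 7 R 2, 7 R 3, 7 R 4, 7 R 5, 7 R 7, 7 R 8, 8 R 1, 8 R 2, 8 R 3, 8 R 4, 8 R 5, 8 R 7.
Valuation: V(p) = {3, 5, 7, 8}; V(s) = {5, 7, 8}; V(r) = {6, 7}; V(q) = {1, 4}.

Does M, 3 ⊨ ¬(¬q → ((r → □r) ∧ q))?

Recall that □ψ holds at a world iff ψ holds at every accessible world, and ◇ψ holds iff ψ holds at some accessible world.
At 3: ¬q → ((r → □r) ∧ q) is false, so ¬(¬q → ((r → □r) ∧ q)) is true.
  At 3: ¬q is true, (r → □r) ∧ q is false, so ¬q → ((r → □r) ∧ q) is false.
    At 3: r → □r is true, q is false, so (r → □r) ∧ q is false.
      At 3: r is false, □r is false, so r → □r is true.

Yes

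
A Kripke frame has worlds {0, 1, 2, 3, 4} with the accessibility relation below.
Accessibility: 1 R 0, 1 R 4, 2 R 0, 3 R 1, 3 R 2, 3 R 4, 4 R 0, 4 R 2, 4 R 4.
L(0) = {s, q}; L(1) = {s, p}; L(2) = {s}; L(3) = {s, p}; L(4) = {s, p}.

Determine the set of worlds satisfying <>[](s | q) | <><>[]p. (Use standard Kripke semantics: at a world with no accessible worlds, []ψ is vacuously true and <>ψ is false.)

1, 2, 3, 4

Recall that []ψ holds at a world iff ψ holds at every accessible world, and <>ψ holds iff ψ holds at some accessible world.
Let φ = <>[](s | q) | <><>[]p. Evaluate φ at each world:
  0 (successors ∅): φ is false.
  1 (successors {0, 4}): φ is true.
  2 (successors {0}): φ is true.
  3 (successors {1, 2, 4}): φ is true.
  4 (successors {0, 2, 4}): φ is true.
For instance, at 4:
  At 4: <>[](s | q) is true, <><>[]p is true, so <>[](s | q) | <><>[]p is true.
    At 4: <>[](s | q) requires [](s | q) at some successor in {0, 2, 4}.
      [](s | q) holds at 0, so <>[](s | q) is true at 4.
    At 4: <><>[]p requires <>[]p at some successor in {0, 2, 4}.
      <>[]p holds at 2, so <><>[]p is true at 4.
Satisfying worlds: {1, 2, 3, 4}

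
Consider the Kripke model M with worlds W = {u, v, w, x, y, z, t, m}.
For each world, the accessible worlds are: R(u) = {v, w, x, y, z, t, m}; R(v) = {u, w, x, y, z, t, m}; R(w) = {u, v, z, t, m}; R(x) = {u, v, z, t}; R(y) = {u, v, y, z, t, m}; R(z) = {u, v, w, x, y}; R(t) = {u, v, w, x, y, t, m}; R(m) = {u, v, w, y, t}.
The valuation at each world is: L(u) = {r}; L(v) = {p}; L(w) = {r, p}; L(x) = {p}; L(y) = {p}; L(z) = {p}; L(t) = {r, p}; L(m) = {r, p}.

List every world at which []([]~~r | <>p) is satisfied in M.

Let φ = []([]~~r | <>p). Evaluate φ at each world:
  u (successors {v, w, x, y, z, t, m}): φ is true.
  v (successors {u, w, x, y, z, t, m}): φ is true.
  w (successors {u, v, z, t, m}): φ is true.
  x (successors {u, v, z, t}): φ is true.
  y (successors {u, v, y, z, t, m}): φ is true.
  z (successors {u, v, w, x, y}): φ is true.
  t (successors {u, v, w, x, y, t, m}): φ is true.
  m (successors {u, v, w, y, t}): φ is true.
For instance, at m:
  At m: []([]~~r | <>p) requires []~~r | <>p at every successor {u, v, w, y, t}.
    At u: []~~r | <>p is true.
    At v: []~~r | <>p is true.
    At w: []~~r | <>p is true.
    At y: []~~r | <>p is true.
    At t: []~~r | <>p is true.
  So []([]~~r | <>p) is true at m.
Satisfying worlds: {u, v, w, x, y, z, t, m}

u, v, w, x, y, z, t, m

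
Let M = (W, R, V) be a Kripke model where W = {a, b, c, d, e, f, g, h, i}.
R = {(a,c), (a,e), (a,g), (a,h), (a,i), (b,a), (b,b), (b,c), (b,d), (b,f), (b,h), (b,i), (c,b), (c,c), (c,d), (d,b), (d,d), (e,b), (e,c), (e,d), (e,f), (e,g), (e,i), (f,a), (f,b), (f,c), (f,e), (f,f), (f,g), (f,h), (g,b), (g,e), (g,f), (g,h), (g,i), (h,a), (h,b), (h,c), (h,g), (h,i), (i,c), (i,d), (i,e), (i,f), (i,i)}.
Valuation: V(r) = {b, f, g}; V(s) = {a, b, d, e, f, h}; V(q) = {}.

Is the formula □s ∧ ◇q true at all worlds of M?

Let φ = □s ∧ ◇q. Evaluate φ at each world:
  a (successors {c, e, g, h, i}): φ is false.
  b (successors {a, b, c, d, f, h, i}): φ is false.
  c (successors {b, c, d}): φ is false.
  d (successors {b, d}): φ is false.
  e (successors {b, c, d, f, g, i}): φ is false.
  f (successors {a, b, c, e, f, g, h}): φ is false.
  g (successors {b, e, f, h, i}): φ is false.
  h (successors {a, b, c, g, i}): φ is false.
  i (successors {c, d, e, f, i}): φ is false.
Detail at a (counterexample):
  At a: □s is false, ◇q is false, so □s ∧ ◇q is false.
    At a: □s requires s at every successor {c, e, g, h, i}.
      s fails at c, so □s is false at a.
    At a: ◇q requires q at some successor in {c, e, g, h, i}.
      At c: q is false.
      At e: q is false.
      At g: q is false.
      At h: q is false.
      At i: q is false.
    So ◇q is false at a.

No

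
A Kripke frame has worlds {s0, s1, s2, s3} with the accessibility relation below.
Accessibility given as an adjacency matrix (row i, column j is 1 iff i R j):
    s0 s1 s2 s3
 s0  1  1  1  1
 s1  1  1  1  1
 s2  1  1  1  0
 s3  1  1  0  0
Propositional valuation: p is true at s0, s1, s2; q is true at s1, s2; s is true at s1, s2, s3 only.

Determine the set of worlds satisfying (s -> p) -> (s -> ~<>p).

s0, s3

Recall that <>ψ holds at a world iff ψ holds at some accessible world.
Let φ = (s -> p) -> (s -> ~<>p). Evaluate φ at each world:
  s0 (successors {s0, s1, s2, s3}): φ is true.
  s1 (successors {s0, s1, s2, s3}): φ is false.
  s2 (successors {s0, s1, s2}): φ is false.
  s3 (successors {s0, s1}): φ is true.
For instance, at s3:
  At s3: s -> p is false, s -> ~<>p is false, so (s -> p) -> (s -> ~<>p) is true.
    At s3: s is true, ~<>p is false, so s -> ~<>p is false.
      At s3: <>p is true, so ~<>p is false.
Satisfying worlds: {s0, s3}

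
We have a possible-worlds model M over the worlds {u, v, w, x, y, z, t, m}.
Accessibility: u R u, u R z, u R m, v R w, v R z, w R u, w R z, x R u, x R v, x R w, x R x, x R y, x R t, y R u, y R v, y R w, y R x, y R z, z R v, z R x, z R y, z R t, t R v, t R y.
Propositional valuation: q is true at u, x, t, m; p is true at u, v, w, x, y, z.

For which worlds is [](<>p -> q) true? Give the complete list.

m

Let φ = [](<>p -> q). Evaluate φ at each world:
  u (successors {u, z, m}): φ is false.
  v (successors {w, z}): φ is false.
  w (successors {u, z}): φ is false.
  x (successors {u, v, w, x, y, t}): φ is false.
  y (successors {u, v, w, x, z}): φ is false.
  z (successors {v, x, y, t}): φ is false.
  t (successors {v, y}): φ is false.
  m (successors ∅): φ is true.
For instance, at u:
  At u: [](<>p -> q) requires <>p -> q at every successor {u, z, m}.
    <>p -> q fails at z, so [](<>p -> q) is false at u.
      At z: <>p is true, q is false, so <>p -> q is false.
Satisfying worlds: {m}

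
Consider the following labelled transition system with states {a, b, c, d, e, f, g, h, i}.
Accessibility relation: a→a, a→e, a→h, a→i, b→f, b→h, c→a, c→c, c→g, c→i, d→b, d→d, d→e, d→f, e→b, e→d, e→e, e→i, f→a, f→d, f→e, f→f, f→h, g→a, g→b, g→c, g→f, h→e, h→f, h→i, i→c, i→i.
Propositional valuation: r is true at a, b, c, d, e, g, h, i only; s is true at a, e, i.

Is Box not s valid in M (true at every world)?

Let φ = Box not s. Evaluate φ at each world:
  a (successors {a, e, h, i}): φ is false.
  b (successors {f, h}): φ is true.
  c (successors {a, c, g, i}): φ is false.
  d (successors {b, d, e, f}): φ is false.
  e (successors {b, d, e, i}): φ is false.
  f (successors {a, d, e, f, h}): φ is false.
  g (successors {a, b, c, f}): φ is false.
  h (successors {e, f, i}): φ is false.
  i (successors {c, i}): φ is false.
Detail at a (counterexample):
  At a: Box not s requires not s at every successor {a, e, h, i}.
    not s fails at a, so Box not s is false at a.

No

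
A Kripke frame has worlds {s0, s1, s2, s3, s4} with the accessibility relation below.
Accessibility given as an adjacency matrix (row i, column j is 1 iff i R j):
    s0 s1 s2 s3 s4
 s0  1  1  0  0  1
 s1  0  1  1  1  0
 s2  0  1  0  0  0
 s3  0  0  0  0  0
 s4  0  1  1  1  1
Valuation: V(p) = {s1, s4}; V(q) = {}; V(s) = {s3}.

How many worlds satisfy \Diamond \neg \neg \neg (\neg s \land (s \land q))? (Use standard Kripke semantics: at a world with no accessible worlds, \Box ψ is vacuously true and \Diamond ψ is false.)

Let φ = \Diamond \neg \neg \neg (\neg s \land (s \land q)). Evaluate φ at each world:
  s0 (successors {s0, s1, s4}): φ is true.
  s1 (successors {s1, s2, s3}): φ is true.
  s2 (successors {s1}): φ is true.
  s3 (successors ∅): φ is false.
  s4 (successors {s1, s2, s3, s4}): φ is true.
For instance, at s4:
  At s4: \Diamond \neg \neg \neg (\neg s \land (s \land q)) requires \neg \neg \neg (\neg s \land (s \land q)) at some successor in {s1, s2, s3, s4}.
    \neg \neg \neg (\neg s \land (s \land q)) holds at s1, so \Diamond \neg \neg \neg (\neg s \land (s \land q)) is true at s4.
Satisfying worlds: {s0, s1, s2, s4}

4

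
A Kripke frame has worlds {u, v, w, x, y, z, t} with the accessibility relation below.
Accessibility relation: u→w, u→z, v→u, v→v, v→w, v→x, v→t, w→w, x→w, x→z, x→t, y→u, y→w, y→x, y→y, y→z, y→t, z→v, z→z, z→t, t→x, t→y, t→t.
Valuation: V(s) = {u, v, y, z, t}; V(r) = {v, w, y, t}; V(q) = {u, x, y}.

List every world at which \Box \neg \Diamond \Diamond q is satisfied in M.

w

Recall that \Box ψ holds at a world iff ψ holds at every accessible world, and \Diamond ψ holds iff ψ holds at some accessible world.
Let φ = \Box \neg \Diamond \Diamond q. Evaluate φ at each world:
  u (successors {w, z}): φ is false.
  v (successors {u, v, w, x, t}): φ is false.
  w (successors {w}): φ is true.
  x (successors {w, z, t}): φ is false.
  y (successors {u, w, x, y, z, t}): φ is false.
  z (successors {v, z, t}): φ is false.
  t (successors {x, y, t}): φ is false.
For instance, at w:
  At w: \Box \neg \Diamond \Diamond q requires \neg \Diamond \Diamond q at every successor {w}.
      At w: \Diamond \Diamond q is false, so \neg \Diamond \Diamond q is true.
  So \Box \neg \Diamond \Diamond q is true at w.
Satisfying worlds: {w}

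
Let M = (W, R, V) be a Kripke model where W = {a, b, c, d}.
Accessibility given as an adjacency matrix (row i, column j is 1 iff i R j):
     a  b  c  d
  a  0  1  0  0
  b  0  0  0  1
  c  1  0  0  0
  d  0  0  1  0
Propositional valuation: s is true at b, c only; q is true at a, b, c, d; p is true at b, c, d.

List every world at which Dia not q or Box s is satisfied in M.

a, d

Let φ = Dia not q or Box s. Evaluate φ at each world:
  a (successors {b}): φ is true.
  b (successors {d}): φ is false.
  c (successors {a}): φ is false.
  d (successors {c}): φ is true.
For instance, at b:
  At b: Dia not q is false, Box s is false, so Dia not q or Box s is false.
    At b: Dia not q requires not q at some successor in {d}.
      At d: not q is false.
    So Dia not q is false at b.
    At b: Box s requires s at every successor {d}.
      s fails at d, so Box s is false at b.
Satisfying worlds: {a, d}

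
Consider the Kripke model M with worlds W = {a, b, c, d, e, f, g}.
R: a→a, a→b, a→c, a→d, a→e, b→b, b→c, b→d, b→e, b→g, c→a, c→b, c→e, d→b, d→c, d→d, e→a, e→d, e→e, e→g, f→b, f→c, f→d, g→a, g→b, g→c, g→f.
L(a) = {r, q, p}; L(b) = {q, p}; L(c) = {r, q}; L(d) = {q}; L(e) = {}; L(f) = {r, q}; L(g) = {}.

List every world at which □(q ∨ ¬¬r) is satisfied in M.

d, f, g

Let φ = □(q ∨ ¬¬r). Evaluate φ at each world:
  a (successors {a, b, c, d, e}): φ is false.
  b (successors {b, c, d, e, g}): φ is false.
  c (successors {a, b, e}): φ is false.
  d (successors {b, c, d}): φ is true.
  e (successors {a, d, e, g}): φ is false.
  f (successors {b, c, d}): φ is true.
  g (successors {a, b, c, f}): φ is true.
For instance, at g:
  At g: □(q ∨ ¬¬r) requires q ∨ ¬¬r at every successor {a, b, c, f}.
    At a: q ∨ ¬¬r is true.
    At b: q ∨ ¬¬r is true.
    At c: q ∨ ¬¬r is true.
    At f: q ∨ ¬¬r is true.
  So □(q ∨ ¬¬r) is true at g.
Satisfying worlds: {d, f, g}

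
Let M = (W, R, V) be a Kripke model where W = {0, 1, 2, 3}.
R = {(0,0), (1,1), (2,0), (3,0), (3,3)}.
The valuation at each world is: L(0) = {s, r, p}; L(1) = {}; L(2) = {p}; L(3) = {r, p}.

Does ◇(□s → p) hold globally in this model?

Yes

Let φ = ◇(□s → p). Evaluate φ at each world:
  0 (successors {0}): φ is true.
  1 (successors {1}): φ is true.
  2 (successors {0}): φ is true.
  3 (successors {0, 3}): φ is true.
For instance, at 3:
  At 3: ◇(□s → p) requires □s → p at some successor in {0, 3}.
    □s → p holds at 0, so ◇(□s → p) is true at 3.
      At 0: □s is true, p is true, so □s → p is true.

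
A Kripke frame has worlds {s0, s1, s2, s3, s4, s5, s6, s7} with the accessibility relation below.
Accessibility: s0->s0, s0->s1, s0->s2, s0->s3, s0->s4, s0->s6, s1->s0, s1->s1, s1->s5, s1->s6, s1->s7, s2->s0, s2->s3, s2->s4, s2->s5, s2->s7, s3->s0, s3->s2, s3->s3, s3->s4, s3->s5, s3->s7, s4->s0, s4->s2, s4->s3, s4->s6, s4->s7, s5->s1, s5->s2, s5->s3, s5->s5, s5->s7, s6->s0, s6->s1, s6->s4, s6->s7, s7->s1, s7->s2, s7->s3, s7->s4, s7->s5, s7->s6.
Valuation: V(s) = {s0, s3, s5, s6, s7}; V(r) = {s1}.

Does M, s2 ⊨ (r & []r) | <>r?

No

At s2: r & []r is false, <>r is false, so (r & []r) | <>r is false.
  At s2: r is false, []r is false, so r & []r is false.
    At s2: []r requires r at every successor {s0, s3, s4, s5, s7}.
      r fails at s0, so []r is false at s2.
  At s2: <>r requires r at some successor in {s0, s3, s4, s5, s7}.
    At s0: r is false.
    At s3: r is false.
    At s4: r is false.
    At s5: r is false.
    At s7: r is false.
  So <>r is false at s2.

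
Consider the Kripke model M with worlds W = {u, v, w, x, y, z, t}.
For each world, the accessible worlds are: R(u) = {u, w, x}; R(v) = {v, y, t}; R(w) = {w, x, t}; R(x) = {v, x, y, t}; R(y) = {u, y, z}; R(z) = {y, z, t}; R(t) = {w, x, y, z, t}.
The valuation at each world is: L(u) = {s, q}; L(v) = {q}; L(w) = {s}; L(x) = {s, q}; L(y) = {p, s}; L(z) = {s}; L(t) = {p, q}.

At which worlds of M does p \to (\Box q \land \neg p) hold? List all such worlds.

u, v, w, x, z

Let φ = p \to (\Box q \land \neg p). Evaluate φ at each world:
  u (successors {u, w, x}): φ is true.
  v (successors {v, y, t}): φ is true.
  w (successors {w, x, t}): φ is true.
  x (successors {v, x, y, t}): φ is true.
  y (successors {u, y, z}): φ is false.
  z (successors {y, z, t}): φ is true.
  t (successors {w, x, y, z, t}): φ is false.
For instance, at x:
  At x: p is false, \Box q \land \neg p is false, so p \to (\Box q \land \neg p) is true.
    At x: \Box q is false, \neg p is true, so \Box q \land \neg p is false.
      At x: \Box q requires q at every successor {v, x, y, t}.
        q fails at y, so \Box q is false at x.
Satisfying worlds: {u, v, w, x, z}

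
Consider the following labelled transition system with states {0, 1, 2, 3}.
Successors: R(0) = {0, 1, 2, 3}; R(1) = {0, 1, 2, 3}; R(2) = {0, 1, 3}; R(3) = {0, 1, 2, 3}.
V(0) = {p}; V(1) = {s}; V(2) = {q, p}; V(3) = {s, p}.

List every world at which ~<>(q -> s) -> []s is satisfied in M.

Let φ = ~<>(q -> s) -> []s. Evaluate φ at each world:
  0 (successors {0, 1, 2, 3}): φ is true.
  1 (successors {0, 1, 2, 3}): φ is true.
  2 (successors {0, 1, 3}): φ is true.
  3 (successors {0, 1, 2, 3}): φ is true.
For instance, at 3:
  At 3: ~<>(q -> s) is false, []s is false, so ~<>(q -> s) -> []s is true.
    At 3: <>(q -> s) is true, so ~<>(q -> s) is false.
      At 3: <>(q -> s) requires q -> s at some successor in {0, 1, 2, 3}.
        q -> s holds at 0, so <>(q -> s) is true at 3.
    At 3: []s requires s at every successor {0, 1, 2, 3}.
      s fails at 0, so []s is false at 3.
Satisfying worlds: {0, 1, 2, 3}

0, 1, 2, 3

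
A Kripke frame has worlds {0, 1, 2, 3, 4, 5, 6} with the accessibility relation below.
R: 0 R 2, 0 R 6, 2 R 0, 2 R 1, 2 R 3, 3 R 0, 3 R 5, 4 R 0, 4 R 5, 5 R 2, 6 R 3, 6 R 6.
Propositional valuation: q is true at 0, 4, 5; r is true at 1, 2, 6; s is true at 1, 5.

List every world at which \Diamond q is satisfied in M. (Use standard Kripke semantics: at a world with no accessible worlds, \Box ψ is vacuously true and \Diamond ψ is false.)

Let φ = \Diamond q. Evaluate φ at each world:
  0 (successors {2, 6}): φ is false.
  1 (successors ∅): φ is false.
  2 (successors {0, 1, 3}): φ is true.
  3 (successors {0, 5}): φ is true.
  4 (successors {0, 5}): φ is true.
  5 (successors {2}): φ is false.
  6 (successors {3, 6}): φ is false.
For instance, at 4:
  At 4: \Diamond q requires q at some successor in {0, 5}.
    q holds at 0, so \Diamond q is true at 4.
Satisfying worlds: {2, 3, 4}

2, 3, 4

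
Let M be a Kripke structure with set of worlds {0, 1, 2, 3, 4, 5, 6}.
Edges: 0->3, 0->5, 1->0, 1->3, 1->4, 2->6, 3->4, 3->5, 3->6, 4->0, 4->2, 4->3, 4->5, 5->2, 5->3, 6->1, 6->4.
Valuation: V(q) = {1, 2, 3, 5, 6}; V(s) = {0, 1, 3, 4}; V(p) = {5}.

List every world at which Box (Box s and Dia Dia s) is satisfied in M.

Recall that Box ψ holds at a world iff ψ holds at every accessible world, and Dia ψ holds iff ψ holds at some accessible world.
Let φ = Box (Box s and Dia Dia s). Evaluate φ at each world:
  0 (successors {3, 5}): φ is false.
  1 (successors {0, 3, 4}): φ is false.
  2 (successors {6}): φ is true.
  3 (successors {4, 5, 6}): φ is false.
  4 (successors {0, 2, 3, 5}): φ is false.
  5 (successors {2, 3}): φ is false.
  6 (successors {1, 4}): φ is false.
For instance, at 3:
  At 3: Box (Box s and Dia Dia s) requires Box s and Dia Dia s at every successor {4, 5, 6}.
    Box s and Dia Dia s fails at 4, so Box (Box s and Dia Dia s) is false at 3.
      At 4: Box s is false, Dia Dia s is true, so Box s and Dia Dia s is false.
Satisfying worlds: {2}

2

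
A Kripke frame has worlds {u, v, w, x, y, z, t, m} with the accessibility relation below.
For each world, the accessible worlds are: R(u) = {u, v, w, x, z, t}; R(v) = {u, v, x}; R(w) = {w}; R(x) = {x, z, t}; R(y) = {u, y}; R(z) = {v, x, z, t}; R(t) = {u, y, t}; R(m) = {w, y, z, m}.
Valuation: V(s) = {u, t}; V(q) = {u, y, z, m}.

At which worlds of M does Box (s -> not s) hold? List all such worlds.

Let φ = Box (s -> not s). Evaluate φ at each world:
  u (successors {u, v, w, x, z, t}): φ is false.
  v (successors {u, v, x}): φ is false.
  w (successors {w}): φ is true.
  x (successors {x, z, t}): φ is false.
  y (successors {u, y}): φ is false.
  z (successors {v, x, z, t}): φ is false.
  t (successors {u, y, t}): φ is false.
  m (successors {w, y, z, m}): φ is true.
For instance, at u:
  At u: Box (s -> not s) requires s -> not s at every successor {u, v, w, x, z, t}.
    s -> not s fails at u, so Box (s -> not s) is false at u.
Satisfying worlds: {w, m}

w, m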